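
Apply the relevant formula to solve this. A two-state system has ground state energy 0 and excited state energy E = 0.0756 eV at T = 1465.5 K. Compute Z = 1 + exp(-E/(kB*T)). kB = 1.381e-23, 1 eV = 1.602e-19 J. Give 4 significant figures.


Step 1: Compute beta*E = E*eV/(kB*T) = 0.0756*1.602e-19/(1.381e-23*1465.5) = 0.5984
Step 2: exp(-beta*E) = exp(-0.5984) = 0.5497
Step 3: Z = 1 + 0.5497 = 1.55

1.55


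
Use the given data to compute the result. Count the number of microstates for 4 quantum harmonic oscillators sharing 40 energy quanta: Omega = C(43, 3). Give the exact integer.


Step 1: Use binomial coefficient C(43, 3)
Step 2: Numerator = 43! / 40!
Step 3: Denominator = 3!
Step 4: Omega = 12341

12341


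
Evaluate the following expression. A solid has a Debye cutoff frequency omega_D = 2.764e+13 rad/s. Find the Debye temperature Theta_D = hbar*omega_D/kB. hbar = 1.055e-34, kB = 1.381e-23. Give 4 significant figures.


Step 1: hbar*omega_D = 1.055e-34 * 2.764e+13 = 2.916e-21 J
Step 2: Theta_D = 2.916e-21 / 1.381e-23
Step 3: Theta_D = 211.2 K

211.2


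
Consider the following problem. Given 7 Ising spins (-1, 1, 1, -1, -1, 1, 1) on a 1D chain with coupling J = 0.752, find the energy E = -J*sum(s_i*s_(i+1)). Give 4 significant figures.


Step 1: Nearest-neighbor products: -1, 1, -1, 1, -1, 1
Step 2: Sum of products = 0
Step 3: E = -0.752 * 0 = 0

0


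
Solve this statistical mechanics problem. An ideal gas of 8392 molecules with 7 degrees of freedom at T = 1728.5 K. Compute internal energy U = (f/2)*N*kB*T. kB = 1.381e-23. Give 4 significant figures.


Step 1: f/2 = 7/2 = 3.5
Step 2: N*kB*T = 8392*1.381e-23*1728.5 = 2.003e-16
Step 3: U = 3.5 * 2.003e-16 = 7.011e-16 J

7.011e-16


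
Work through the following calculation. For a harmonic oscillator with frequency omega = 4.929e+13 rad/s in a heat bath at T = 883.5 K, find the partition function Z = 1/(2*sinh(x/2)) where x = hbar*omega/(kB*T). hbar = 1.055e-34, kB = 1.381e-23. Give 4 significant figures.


Step 1: Compute x = hbar*omega/(kB*T) = 1.055e-34*4.929e+13/(1.381e-23*883.5) = 0.4262
Step 2: x/2 = 0.2131
Step 3: sinh(x/2) = 0.2147
Step 4: Z = 1/(2*0.2147) = 2.329

2.329


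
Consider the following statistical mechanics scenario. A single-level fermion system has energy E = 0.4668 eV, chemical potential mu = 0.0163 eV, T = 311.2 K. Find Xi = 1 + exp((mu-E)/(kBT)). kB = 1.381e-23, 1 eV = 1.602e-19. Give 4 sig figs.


Step 1: (mu - E) = 0.0163 - 0.4668 = -0.4505 eV
Step 2: x = (mu-E)*eV/(kB*T) = -0.4505*1.602e-19/(1.381e-23*311.2) = -16.79
Step 3: exp(x) = 5.093e-08
Step 4: Xi = 1 + 5.093e-08 = 1

1


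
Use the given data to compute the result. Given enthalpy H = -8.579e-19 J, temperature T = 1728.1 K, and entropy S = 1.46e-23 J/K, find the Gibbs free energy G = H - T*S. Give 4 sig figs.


Step 1: T*S = 1728.1 * 1.46e-23 = 2.523e-20 J
Step 2: G = H - T*S = -8.579e-19 - 2.523e-20
Step 3: G = -8.831e-19 J

-8.831e-19


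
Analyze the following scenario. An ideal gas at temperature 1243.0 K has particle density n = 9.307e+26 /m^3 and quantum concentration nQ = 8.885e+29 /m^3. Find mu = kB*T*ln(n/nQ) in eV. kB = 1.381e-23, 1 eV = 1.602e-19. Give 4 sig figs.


Step 1: n/nQ = 9.307e+26/8.885e+29 = 0.001047
Step 2: ln(n/nQ) = -6.861
Step 3: mu = kB*T*ln(n/nQ) = 1.717e-20*-6.861 = -1.178e-19 J
Step 4: Convert to eV: -1.178e-19/1.602e-19 = -0.7352 eV

-0.7352


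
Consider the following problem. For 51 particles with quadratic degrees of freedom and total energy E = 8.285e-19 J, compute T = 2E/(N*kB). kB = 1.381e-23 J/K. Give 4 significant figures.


Step 1: Numerator = 2*E = 2*8.285e-19 = 1.657e-18 J
Step 2: Denominator = N*kB = 51*1.381e-23 = 7.043e-22
Step 3: T = 1.657e-18 / 7.043e-22 = 2353 K

2353


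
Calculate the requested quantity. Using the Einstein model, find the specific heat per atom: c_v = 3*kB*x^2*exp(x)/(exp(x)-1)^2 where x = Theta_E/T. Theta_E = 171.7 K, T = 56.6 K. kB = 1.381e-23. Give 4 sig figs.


Step 1: x = Theta_E/T = 171.7/56.6 = 3.034
Step 2: x^2 = 9.203
Step 3: exp(x) = 20.77
Step 4: c_v = 3*1.381e-23*9.203*20.77/(20.77-1)^2 = 2.026e-23

2.026e-23


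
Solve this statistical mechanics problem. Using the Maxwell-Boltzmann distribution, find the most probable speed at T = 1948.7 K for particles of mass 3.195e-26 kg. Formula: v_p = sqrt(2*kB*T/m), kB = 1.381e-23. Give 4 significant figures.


Step 1: Numerator = 2*kB*T = 2*1.381e-23*1948.7 = 5.382e-20
Step 2: Ratio = 5.382e-20 / 3.195e-26 = 1.685e+06
Step 3: v_p = sqrt(1.685e+06) = 1298 m/s

1298


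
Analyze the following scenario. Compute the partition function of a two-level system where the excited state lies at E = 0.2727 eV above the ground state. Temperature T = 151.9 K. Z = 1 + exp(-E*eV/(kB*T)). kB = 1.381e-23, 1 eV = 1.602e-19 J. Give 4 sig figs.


Step 1: Compute beta*E = E*eV/(kB*T) = 0.2727*1.602e-19/(1.381e-23*151.9) = 20.83
Step 2: exp(-beta*E) = exp(-20.83) = 9.028e-10
Step 3: Z = 1 + 9.028e-10 = 1

1


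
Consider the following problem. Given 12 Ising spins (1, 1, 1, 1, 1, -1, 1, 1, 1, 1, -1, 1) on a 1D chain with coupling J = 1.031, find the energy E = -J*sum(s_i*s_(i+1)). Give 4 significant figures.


Step 1: Nearest-neighbor products: 1, 1, 1, 1, -1, -1, 1, 1, 1, -1, -1
Step 2: Sum of products = 3
Step 3: E = -1.031 * 3 = -3.093

-3.093


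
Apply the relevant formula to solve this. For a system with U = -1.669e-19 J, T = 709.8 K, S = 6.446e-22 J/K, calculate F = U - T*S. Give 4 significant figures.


Step 1: T*S = 709.8 * 6.446e-22 = 4.575e-19 J
Step 2: F = U - T*S = -1.669e-19 - 4.575e-19
Step 3: F = -6.244e-19 J

-6.244e-19


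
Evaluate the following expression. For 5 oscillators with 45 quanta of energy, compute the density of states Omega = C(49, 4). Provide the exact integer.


Step 1: Use binomial coefficient C(49, 4)
Step 2: Numerator = 49! / 45!
Step 3: Denominator = 4!
Step 4: Omega = 211876

211876


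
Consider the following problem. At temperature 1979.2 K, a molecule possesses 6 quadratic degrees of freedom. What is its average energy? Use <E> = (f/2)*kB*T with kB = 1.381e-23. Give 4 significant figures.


Step 1: f/2 = 6/2 = 3
Step 2: kB*T = 1.381e-23 * 1979.2 = 2.733e-20
Step 3: <E> = 3 * 2.733e-20 = 8.2e-20 J

8.2e-20


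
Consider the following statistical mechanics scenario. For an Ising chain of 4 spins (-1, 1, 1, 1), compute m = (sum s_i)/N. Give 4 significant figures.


Step 1: Count up spins (+1): 3, down spins (-1): 1
Step 2: Total magnetization M = 3 - 1 = 2
Step 3: m = M/N = 2/4 = 0.5

0.5


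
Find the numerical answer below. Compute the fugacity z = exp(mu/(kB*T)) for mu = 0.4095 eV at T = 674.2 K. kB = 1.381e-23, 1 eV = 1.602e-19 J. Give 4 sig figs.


Step 1: Convert mu to Joules: 0.4095*1.602e-19 = 6.56e-20 J
Step 2: kB*T = 1.381e-23*674.2 = 9.311e-21 J
Step 3: mu/(kB*T) = 7.046
Step 4: z = exp(7.046) = 1148

1148


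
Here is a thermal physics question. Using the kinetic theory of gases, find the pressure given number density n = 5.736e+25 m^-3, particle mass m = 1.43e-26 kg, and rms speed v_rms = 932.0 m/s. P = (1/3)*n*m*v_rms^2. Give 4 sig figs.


Step 1: v_rms^2 = 932.0^2 = 8.686e+05
Step 2: n*m = 5.736e+25*1.43e-26 = 0.8202
Step 3: P = (1/3)*0.8202*8.686e+05 = 2.375e+05 Pa

2.375e+05


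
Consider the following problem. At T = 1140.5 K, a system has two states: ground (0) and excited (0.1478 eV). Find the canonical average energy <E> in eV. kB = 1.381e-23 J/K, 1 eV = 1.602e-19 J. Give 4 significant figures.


Step 1: beta*E = 0.1478*1.602e-19/(1.381e-23*1140.5) = 1.503
Step 2: exp(-beta*E) = 0.2224
Step 3: <E> = 0.1478*0.2224/(1+0.2224) = 0.02689 eV

0.02689


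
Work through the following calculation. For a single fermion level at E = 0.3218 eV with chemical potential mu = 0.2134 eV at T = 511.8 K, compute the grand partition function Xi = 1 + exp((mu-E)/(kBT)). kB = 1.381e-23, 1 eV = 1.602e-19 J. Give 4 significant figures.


Step 1: (mu - E) = 0.2134 - 0.3218 = -0.1084 eV
Step 2: x = (mu-E)*eV/(kB*T) = -0.1084*1.602e-19/(1.381e-23*511.8) = -2.457
Step 3: exp(x) = 0.0857
Step 4: Xi = 1 + 0.0857 = 1.086

1.086


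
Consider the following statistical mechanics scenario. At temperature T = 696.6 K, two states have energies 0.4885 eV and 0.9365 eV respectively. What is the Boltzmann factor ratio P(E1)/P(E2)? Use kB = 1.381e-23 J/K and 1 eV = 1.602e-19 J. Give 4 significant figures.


Step 1: Compute energy difference dE = E1 - E2 = 0.4885 - 0.9365 = -0.448 eV
Step 2: Convert to Joules: dE_J = -0.448 * 1.602e-19 = -7.177e-20 J
Step 3: Compute exponent = -dE_J / (kB * T) = -(-7.177e-20) / (1.381e-23 * 696.6) = 7.46
Step 4: P(E1)/P(E2) = exp(7.46) = 1738

1738


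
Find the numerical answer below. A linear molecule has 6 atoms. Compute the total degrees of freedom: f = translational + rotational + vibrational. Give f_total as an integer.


Step 1: Translational DOF = 3
Step 2: Rotational DOF (linear) = 2
Step 3: Vibrational DOF = 3*6 - 5 = 13
Step 4: Total = 3 + 2 + 13 = 18

18


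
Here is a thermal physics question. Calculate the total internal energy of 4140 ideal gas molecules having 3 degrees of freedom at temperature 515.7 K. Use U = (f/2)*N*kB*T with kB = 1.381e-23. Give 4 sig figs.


Step 1: f/2 = 3/2 = 1.5
Step 2: N*kB*T = 4140*1.381e-23*515.7 = 2.948e-17
Step 3: U = 1.5 * 2.948e-17 = 4.423e-17 J

4.423e-17


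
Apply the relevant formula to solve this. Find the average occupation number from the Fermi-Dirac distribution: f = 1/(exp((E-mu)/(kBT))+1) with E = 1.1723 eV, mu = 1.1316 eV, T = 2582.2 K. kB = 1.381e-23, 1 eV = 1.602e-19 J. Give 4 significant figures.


Step 1: (E - mu) = 1.1723 - 1.1316 = 0.0407 eV
Step 2: Convert: (E-mu)*eV = 6.52e-21 J
Step 3: x = (E-mu)*eV/(kB*T) = 0.1828
Step 4: f = 1/(exp(0.1828)+1) = 0.4544

0.4544


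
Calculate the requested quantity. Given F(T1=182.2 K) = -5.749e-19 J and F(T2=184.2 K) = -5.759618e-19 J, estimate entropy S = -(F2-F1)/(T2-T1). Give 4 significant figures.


Step 1: dF = F2 - F1 = -5.759618e-19 - (-5.749e-19) = -1.0618e-21 J
Step 2: dT = T2 - T1 = 184.2 - 182.2 = 2 K
Step 3: S = -dF/dT = -(-1.0618e-21)/2 = 5.309e-22 J/K

5.309e-22


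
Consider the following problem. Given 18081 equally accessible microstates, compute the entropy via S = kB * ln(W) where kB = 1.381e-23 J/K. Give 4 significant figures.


Step 1: ln(W) = ln(18081) = 9.803
Step 2: S = kB * ln(W) = 1.381e-23 * 9.803
Step 3: S = 1.354e-22 J/K

1.354e-22


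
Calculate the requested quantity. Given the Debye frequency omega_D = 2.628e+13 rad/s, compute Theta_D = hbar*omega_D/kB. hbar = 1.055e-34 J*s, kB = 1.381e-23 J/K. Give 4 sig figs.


Step 1: hbar*omega_D = 1.055e-34 * 2.628e+13 = 2.773e-21 J
Step 2: Theta_D = 2.773e-21 / 1.381e-23
Step 3: Theta_D = 200.8 K

200.8


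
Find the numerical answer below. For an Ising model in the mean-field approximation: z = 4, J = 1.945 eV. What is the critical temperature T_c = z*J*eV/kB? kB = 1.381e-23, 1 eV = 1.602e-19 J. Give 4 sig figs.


Step 1: z*J = 4*1.945 = 7.78 eV
Step 2: Convert to Joules: 7.78*1.602e-19 = 1.246e-18 J
Step 3: T_c = 1.246e-18 / 1.381e-23 = 9.025e+04 K

9.025e+04


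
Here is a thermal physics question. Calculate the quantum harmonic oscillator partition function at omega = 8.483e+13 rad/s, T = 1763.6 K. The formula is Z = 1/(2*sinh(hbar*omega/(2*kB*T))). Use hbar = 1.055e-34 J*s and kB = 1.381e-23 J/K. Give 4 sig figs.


Step 1: Compute x = hbar*omega/(kB*T) = 1.055e-34*8.483e+13/(1.381e-23*1763.6) = 0.3675
Step 2: x/2 = 0.1837
Step 3: sinh(x/2) = 0.1848
Step 4: Z = 1/(2*0.1848) = 2.706

2.706


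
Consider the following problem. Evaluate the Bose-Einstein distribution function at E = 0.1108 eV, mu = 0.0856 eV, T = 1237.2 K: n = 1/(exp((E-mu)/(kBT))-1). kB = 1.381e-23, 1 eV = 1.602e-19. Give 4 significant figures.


Step 1: (E - mu) = 0.0252 eV
Step 2: x = (E-mu)*eV/(kB*T) = 0.0252*1.602e-19/(1.381e-23*1237.2) = 0.2363
Step 3: exp(x) = 1.267
Step 4: n = 1/(exp(x)-1) = 3.752

3.752


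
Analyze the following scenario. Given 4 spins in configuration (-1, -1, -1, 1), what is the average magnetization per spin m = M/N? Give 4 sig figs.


Step 1: Count up spins (+1): 1, down spins (-1): 3
Step 2: Total magnetization M = 1 - 3 = -2
Step 3: m = M/N = -2/4 = -0.5

-0.5


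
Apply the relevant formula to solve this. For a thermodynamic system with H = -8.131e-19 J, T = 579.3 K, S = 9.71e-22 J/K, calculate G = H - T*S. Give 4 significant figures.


Step 1: T*S = 579.3 * 9.71e-22 = 5.625e-19 J
Step 2: G = H - T*S = -8.131e-19 - 5.625e-19
Step 3: G = -1.376e-18 J

-1.376e-18


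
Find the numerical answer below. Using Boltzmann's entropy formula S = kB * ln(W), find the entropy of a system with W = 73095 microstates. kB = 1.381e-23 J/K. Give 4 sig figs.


Step 1: ln(W) = ln(73095) = 11.2
Step 2: S = kB * ln(W) = 1.381e-23 * 11.2
Step 3: S = 1.547e-22 J/K

1.547e-22


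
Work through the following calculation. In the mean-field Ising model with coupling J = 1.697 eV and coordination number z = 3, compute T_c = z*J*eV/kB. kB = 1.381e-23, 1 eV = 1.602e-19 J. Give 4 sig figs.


Step 1: z*J = 3*1.697 = 5.091 eV
Step 2: Convert to Joules: 5.091*1.602e-19 = 8.156e-19 J
Step 3: T_c = 8.156e-19 / 1.381e-23 = 5.906e+04 K

5.906e+04


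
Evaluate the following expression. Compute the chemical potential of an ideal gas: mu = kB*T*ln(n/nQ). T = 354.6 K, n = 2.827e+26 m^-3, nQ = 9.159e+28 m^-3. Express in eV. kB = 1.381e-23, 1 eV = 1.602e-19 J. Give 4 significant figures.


Step 1: n/nQ = 2.827e+26/9.159e+28 = 0.003087
Step 2: ln(n/nQ) = -5.781
Step 3: mu = kB*T*ln(n/nQ) = 4.897e-21*-5.781 = -2.831e-20 J
Step 4: Convert to eV: -2.831e-20/1.602e-19 = -0.1767 eV

-0.1767


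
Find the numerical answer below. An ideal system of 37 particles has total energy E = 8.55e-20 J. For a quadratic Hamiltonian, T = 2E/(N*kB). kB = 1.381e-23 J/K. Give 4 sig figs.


Step 1: Numerator = 2*E = 2*8.55e-20 = 1.71e-19 J
Step 2: Denominator = N*kB = 37*1.381e-23 = 5.11e-22
Step 3: T = 1.71e-19 / 5.11e-22 = 334.7 K

334.7


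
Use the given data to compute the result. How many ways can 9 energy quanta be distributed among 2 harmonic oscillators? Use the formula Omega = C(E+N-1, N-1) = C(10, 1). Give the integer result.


Step 1: Use binomial coefficient C(10, 1)
Step 2: Numerator = 10! / 9!
Step 3: Denominator = 1!
Step 4: Omega = 10

10


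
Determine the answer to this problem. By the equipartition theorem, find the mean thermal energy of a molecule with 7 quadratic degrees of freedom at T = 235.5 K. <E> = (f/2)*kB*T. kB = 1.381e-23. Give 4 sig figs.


Step 1: f/2 = 7/2 = 3.5
Step 2: kB*T = 1.381e-23 * 235.5 = 3.252e-21
Step 3: <E> = 3.5 * 3.252e-21 = 1.138e-20 J

1.138e-20


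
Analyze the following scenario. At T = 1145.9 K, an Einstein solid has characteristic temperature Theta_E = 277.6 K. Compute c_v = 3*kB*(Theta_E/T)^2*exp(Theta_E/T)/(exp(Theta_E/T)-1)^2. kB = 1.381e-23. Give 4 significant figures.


Step 1: x = Theta_E/T = 277.6/1145.9 = 0.2423
Step 2: x^2 = 0.05869
Step 3: exp(x) = 1.274
Step 4: c_v = 3*1.381e-23*0.05869*1.274/(1.274-1)^2 = 4.123e-23

4.123e-23


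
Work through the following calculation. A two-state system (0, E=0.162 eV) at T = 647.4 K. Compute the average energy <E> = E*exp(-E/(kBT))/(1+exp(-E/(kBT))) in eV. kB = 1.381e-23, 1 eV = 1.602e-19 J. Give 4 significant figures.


Step 1: beta*E = 0.162*1.602e-19/(1.381e-23*647.4) = 2.903
Step 2: exp(-beta*E) = 0.05487
Step 3: <E> = 0.162*0.05487/(1+0.05487) = 0.008427 eV

0.008427


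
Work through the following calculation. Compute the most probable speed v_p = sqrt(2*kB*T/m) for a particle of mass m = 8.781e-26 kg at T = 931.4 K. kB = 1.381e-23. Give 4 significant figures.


Step 1: Numerator = 2*kB*T = 2*1.381e-23*931.4 = 2.573e-20
Step 2: Ratio = 2.573e-20 / 8.781e-26 = 2.93e+05
Step 3: v_p = sqrt(2.93e+05) = 541.3 m/s

541.3


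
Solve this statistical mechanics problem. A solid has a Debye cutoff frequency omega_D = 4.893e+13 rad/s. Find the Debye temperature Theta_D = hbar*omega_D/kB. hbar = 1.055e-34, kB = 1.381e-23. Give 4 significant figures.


Step 1: hbar*omega_D = 1.055e-34 * 4.893e+13 = 5.162e-21 J
Step 2: Theta_D = 5.162e-21 / 1.381e-23
Step 3: Theta_D = 373.8 K

373.8


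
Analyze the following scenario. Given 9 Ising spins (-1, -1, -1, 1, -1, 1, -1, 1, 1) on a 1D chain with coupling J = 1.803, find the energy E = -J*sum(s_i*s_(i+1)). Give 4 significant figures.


Step 1: Nearest-neighbor products: 1, 1, -1, -1, -1, -1, -1, 1
Step 2: Sum of products = -2
Step 3: E = -1.803 * -2 = 3.606

3.606


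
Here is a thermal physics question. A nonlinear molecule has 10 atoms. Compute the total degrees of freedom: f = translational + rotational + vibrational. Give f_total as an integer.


Step 1: Translational DOF = 3
Step 2: Rotational DOF (nonlinear) = 3
Step 3: Vibrational DOF = 3*10 - 6 = 24
Step 4: Total = 3 + 3 + 24 = 30

30


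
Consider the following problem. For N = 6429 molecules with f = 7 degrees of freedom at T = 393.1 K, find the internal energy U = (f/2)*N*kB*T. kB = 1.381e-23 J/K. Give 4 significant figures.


Step 1: f/2 = 7/2 = 3.5
Step 2: N*kB*T = 6429*1.381e-23*393.1 = 3.49e-17
Step 3: U = 3.5 * 3.49e-17 = 1.222e-16 J

1.222e-16


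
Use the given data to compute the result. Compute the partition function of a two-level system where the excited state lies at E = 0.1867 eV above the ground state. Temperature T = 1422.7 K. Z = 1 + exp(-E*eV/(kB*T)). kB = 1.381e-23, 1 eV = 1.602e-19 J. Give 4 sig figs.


Step 1: Compute beta*E = E*eV/(kB*T) = 0.1867*1.602e-19/(1.381e-23*1422.7) = 1.522
Step 2: exp(-beta*E) = exp(-1.522) = 0.2182
Step 3: Z = 1 + 0.2182 = 1.218

1.218


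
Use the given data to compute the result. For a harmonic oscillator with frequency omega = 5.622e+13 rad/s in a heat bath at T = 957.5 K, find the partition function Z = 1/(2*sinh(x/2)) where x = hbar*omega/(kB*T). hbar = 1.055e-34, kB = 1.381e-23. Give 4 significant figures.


Step 1: Compute x = hbar*omega/(kB*T) = 1.055e-34*5.622e+13/(1.381e-23*957.5) = 0.4485
Step 2: x/2 = 0.2243
Step 3: sinh(x/2) = 0.2262
Step 4: Z = 1/(2*0.2262) = 2.211

2.211


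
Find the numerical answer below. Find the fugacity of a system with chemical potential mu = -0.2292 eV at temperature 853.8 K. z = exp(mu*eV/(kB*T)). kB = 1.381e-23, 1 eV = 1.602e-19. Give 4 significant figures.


Step 1: Convert mu to Joules: -0.2292*1.602e-19 = -3.672e-20 J
Step 2: kB*T = 1.381e-23*853.8 = 1.179e-20 J
Step 3: mu/(kB*T) = -3.114
Step 4: z = exp(-3.114) = 0.04442

0.04442


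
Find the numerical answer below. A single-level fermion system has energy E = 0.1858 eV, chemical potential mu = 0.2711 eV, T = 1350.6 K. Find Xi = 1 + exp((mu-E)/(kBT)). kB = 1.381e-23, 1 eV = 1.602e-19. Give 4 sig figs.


Step 1: (mu - E) = 0.2711 - 0.1858 = 0.0853 eV
Step 2: x = (mu-E)*eV/(kB*T) = 0.0853*1.602e-19/(1.381e-23*1350.6) = 0.7326
Step 3: exp(x) = 2.081
Step 4: Xi = 1 + 2.081 = 3.081

3.081


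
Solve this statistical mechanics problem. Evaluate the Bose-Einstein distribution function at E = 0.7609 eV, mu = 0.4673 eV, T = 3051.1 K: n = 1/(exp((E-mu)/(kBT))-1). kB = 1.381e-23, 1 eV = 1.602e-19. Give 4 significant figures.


Step 1: (E - mu) = 0.2936 eV
Step 2: x = (E-mu)*eV/(kB*T) = 0.2936*1.602e-19/(1.381e-23*3051.1) = 1.116
Step 3: exp(x) = 3.053
Step 4: n = 1/(exp(x)-1) = 0.487

0.487


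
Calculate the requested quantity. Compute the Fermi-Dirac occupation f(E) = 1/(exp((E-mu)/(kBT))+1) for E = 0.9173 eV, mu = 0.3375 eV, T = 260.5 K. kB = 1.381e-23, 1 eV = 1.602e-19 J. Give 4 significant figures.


Step 1: (E - mu) = 0.9173 - 0.3375 = 0.5798 eV
Step 2: Convert: (E-mu)*eV = 9.288e-20 J
Step 3: x = (E-mu)*eV/(kB*T) = 25.82
Step 4: f = 1/(exp(25.82)+1) = 6.123e-12

6.123e-12


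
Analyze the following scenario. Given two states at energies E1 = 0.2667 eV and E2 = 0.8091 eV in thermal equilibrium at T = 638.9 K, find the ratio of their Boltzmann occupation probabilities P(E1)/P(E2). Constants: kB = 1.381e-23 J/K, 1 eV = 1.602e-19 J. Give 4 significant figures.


Step 1: Compute energy difference dE = E1 - E2 = 0.2667 - 0.8091 = -0.5424 eV
Step 2: Convert to Joules: dE_J = -0.5424 * 1.602e-19 = -8.689e-20 J
Step 3: Compute exponent = -dE_J / (kB * T) = -(-8.689e-20) / (1.381e-23 * 638.9) = 9.848
Step 4: P(E1)/P(E2) = exp(9.848) = 1.892e+04

1.892e+04


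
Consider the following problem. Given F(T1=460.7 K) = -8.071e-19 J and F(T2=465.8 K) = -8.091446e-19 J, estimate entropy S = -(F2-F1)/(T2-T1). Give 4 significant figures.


Step 1: dF = F2 - F1 = -8.091446e-19 - (-8.071e-19) = -2.0446e-21 J
Step 2: dT = T2 - T1 = 465.8 - 460.7 = 5.1 K
Step 3: S = -dF/dT = -(-2.0446e-21)/5.1 = 4.009e-22 J/K

4.009e-22


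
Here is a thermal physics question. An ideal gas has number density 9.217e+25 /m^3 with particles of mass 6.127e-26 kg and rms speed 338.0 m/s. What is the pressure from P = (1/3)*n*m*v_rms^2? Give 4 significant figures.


Step 1: v_rms^2 = 338.0^2 = 1.142e+05
Step 2: n*m = 9.217e+25*6.127e-26 = 5.647
Step 3: P = (1/3)*5.647*1.142e+05 = 2.151e+05 Pa

2.151e+05


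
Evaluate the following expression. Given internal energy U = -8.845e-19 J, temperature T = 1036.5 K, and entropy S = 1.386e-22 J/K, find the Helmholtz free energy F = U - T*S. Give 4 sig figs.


Step 1: T*S = 1036.5 * 1.386e-22 = 1.437e-19 J
Step 2: F = U - T*S = -8.845e-19 - 1.437e-19
Step 3: F = -1.028e-18 J

-1.028e-18


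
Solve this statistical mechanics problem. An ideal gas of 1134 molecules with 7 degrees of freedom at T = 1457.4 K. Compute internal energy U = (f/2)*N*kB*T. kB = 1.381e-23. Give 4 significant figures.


Step 1: f/2 = 7/2 = 3.5
Step 2: N*kB*T = 1134*1.381e-23*1457.4 = 2.282e-17
Step 3: U = 3.5 * 2.282e-17 = 7.988e-17 J

7.988e-17


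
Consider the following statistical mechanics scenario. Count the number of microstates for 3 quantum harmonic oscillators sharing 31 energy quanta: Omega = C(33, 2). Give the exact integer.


Step 1: Use binomial coefficient C(33, 2)
Step 2: Numerator = 33! / 31!
Step 3: Denominator = 2!
Step 4: Omega = 528

528


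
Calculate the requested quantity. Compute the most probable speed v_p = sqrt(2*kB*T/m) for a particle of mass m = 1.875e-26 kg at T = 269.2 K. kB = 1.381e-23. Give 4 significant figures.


Step 1: Numerator = 2*kB*T = 2*1.381e-23*269.2 = 7.435e-21
Step 2: Ratio = 7.435e-21 / 1.875e-26 = 3.965e+05
Step 3: v_p = sqrt(3.965e+05) = 629.7 m/s

629.7


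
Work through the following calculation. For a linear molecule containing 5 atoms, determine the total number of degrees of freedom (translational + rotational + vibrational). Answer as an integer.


Step 1: Translational DOF = 3
Step 2: Rotational DOF (linear) = 2
Step 3: Vibrational DOF = 3*5 - 5 = 10
Step 4: Total = 3 + 2 + 10 = 15

15


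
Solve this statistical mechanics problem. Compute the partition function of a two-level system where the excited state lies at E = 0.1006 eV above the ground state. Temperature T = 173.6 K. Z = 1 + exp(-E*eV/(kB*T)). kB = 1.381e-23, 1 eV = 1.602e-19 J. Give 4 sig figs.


Step 1: Compute beta*E = E*eV/(kB*T) = 0.1006*1.602e-19/(1.381e-23*173.6) = 6.722
Step 2: exp(-beta*E) = exp(-6.722) = 0.001204
Step 3: Z = 1 + 0.001204 = 1.001

1.001


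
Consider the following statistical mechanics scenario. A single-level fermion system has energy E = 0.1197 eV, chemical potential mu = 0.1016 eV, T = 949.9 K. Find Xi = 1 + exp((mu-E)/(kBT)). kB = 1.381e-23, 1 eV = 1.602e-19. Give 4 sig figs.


Step 1: (mu - E) = 0.1016 - 0.1197 = -0.0181 eV
Step 2: x = (mu-E)*eV/(kB*T) = -0.0181*1.602e-19/(1.381e-23*949.9) = -0.221
Step 3: exp(x) = 0.8017
Step 4: Xi = 1 + 0.8017 = 1.802

1.802


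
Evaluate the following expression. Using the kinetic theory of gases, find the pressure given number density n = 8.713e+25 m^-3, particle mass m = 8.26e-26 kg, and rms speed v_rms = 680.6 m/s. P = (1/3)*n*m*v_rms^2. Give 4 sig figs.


Step 1: v_rms^2 = 680.6^2 = 4.632e+05
Step 2: n*m = 8.713e+25*8.26e-26 = 7.197
Step 3: P = (1/3)*7.197*4.632e+05 = 1.111e+06 Pa

1.111e+06


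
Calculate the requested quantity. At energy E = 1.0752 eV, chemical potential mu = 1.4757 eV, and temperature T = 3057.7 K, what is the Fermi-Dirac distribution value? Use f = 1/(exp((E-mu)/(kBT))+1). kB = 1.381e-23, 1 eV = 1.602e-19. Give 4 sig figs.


Step 1: (E - mu) = 1.0752 - 1.4757 = -0.4005 eV
Step 2: Convert: (E-mu)*eV = -6.416e-20 J
Step 3: x = (E-mu)*eV/(kB*T) = -1.519
Step 4: f = 1/(exp(-1.519)+1) = 0.8205

0.8205


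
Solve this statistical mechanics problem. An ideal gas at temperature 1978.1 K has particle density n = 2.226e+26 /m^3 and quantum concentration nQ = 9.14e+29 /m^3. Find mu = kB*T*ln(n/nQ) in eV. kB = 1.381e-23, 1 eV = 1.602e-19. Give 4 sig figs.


Step 1: n/nQ = 2.226e+26/9.14e+29 = 0.0002435
Step 2: ln(n/nQ) = -8.32
Step 3: mu = kB*T*ln(n/nQ) = 2.732e-20*-8.32 = -2.273e-19 J
Step 4: Convert to eV: -2.273e-19/1.602e-19 = -1.419 eV

-1.419


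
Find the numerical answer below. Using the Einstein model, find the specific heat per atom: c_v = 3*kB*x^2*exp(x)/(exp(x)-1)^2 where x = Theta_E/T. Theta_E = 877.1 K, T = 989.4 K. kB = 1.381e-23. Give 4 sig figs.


Step 1: x = Theta_E/T = 877.1/989.4 = 0.8865
Step 2: x^2 = 0.7859
Step 3: exp(x) = 2.427
Step 4: c_v = 3*1.381e-23*0.7859*2.427/(2.427-1)^2 = 3.882e-23

3.882e-23


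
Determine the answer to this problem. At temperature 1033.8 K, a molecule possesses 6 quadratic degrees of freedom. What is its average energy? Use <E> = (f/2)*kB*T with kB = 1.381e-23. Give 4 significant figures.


Step 1: f/2 = 6/2 = 3
Step 2: kB*T = 1.381e-23 * 1033.8 = 1.428e-20
Step 3: <E> = 3 * 1.428e-20 = 4.283e-20 J

4.283e-20


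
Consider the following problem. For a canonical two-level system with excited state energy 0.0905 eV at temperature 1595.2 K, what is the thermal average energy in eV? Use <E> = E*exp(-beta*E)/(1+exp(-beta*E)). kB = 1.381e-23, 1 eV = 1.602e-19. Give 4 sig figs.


Step 1: beta*E = 0.0905*1.602e-19/(1.381e-23*1595.2) = 0.6581
Step 2: exp(-beta*E) = 0.5178
Step 3: <E> = 0.0905*0.5178/(1+0.5178) = 0.03088 eV

0.03088


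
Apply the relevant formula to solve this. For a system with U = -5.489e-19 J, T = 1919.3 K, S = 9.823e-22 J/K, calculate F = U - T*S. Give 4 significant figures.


Step 1: T*S = 1919.3 * 9.823e-22 = 1.885e-18 J
Step 2: F = U - T*S = -5.489e-19 - 1.885e-18
Step 3: F = -2.434e-18 J

-2.434e-18


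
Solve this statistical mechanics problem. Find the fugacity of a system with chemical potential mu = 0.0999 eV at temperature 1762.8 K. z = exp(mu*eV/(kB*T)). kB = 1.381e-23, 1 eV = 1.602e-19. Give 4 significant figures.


Step 1: Convert mu to Joules: 0.0999*1.602e-19 = 1.6e-20 J
Step 2: kB*T = 1.381e-23*1762.8 = 2.434e-20 J
Step 3: mu/(kB*T) = 0.6574
Step 4: z = exp(0.6574) = 1.93

1.93


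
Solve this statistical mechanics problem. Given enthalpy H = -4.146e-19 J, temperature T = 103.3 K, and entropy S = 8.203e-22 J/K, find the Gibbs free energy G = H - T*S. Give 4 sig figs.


Step 1: T*S = 103.3 * 8.203e-22 = 8.474e-20 J
Step 2: G = H - T*S = -4.146e-19 - 8.474e-20
Step 3: G = -4.993e-19 J

-4.993e-19


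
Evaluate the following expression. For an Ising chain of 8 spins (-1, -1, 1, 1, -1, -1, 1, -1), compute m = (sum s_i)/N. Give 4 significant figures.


Step 1: Count up spins (+1): 3, down spins (-1): 5
Step 2: Total magnetization M = 3 - 5 = -2
Step 3: m = M/N = -2/8 = -0.25

-0.25


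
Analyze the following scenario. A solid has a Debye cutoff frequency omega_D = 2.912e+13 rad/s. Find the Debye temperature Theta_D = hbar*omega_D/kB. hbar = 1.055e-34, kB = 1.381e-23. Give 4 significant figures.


Step 1: hbar*omega_D = 1.055e-34 * 2.912e+13 = 3.072e-21 J
Step 2: Theta_D = 3.072e-21 / 1.381e-23
Step 3: Theta_D = 222.5 K

222.5


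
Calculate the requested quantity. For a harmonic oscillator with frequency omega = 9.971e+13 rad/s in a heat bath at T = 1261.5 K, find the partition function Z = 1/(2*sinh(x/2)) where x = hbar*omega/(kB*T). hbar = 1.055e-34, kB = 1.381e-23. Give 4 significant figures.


Step 1: Compute x = hbar*omega/(kB*T) = 1.055e-34*9.971e+13/(1.381e-23*1261.5) = 0.6038
Step 2: x/2 = 0.3019
Step 3: sinh(x/2) = 0.3065
Step 4: Z = 1/(2*0.3065) = 1.631

1.631


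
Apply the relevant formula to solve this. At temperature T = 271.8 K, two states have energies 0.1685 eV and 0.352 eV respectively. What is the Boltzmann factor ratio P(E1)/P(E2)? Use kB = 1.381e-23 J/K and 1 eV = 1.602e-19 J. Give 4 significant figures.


Step 1: Compute energy difference dE = E1 - E2 = 0.1685 - 0.352 = -0.1835 eV
Step 2: Convert to Joules: dE_J = -0.1835 * 1.602e-19 = -2.94e-20 J
Step 3: Compute exponent = -dE_J / (kB * T) = -(-2.94e-20) / (1.381e-23 * 271.8) = 7.832
Step 4: P(E1)/P(E2) = exp(7.832) = 2519

2519


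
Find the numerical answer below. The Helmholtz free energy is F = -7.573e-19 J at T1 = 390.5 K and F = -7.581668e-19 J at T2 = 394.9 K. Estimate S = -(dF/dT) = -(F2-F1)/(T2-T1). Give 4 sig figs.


Step 1: dF = F2 - F1 = -7.581668e-19 - (-7.573e-19) = -8.668e-22 J
Step 2: dT = T2 - T1 = 394.9 - 390.5 = 4.4 K
Step 3: S = -dF/dT = -(-8.668e-22)/4.4 = 1.97e-22 J/K

1.97e-22


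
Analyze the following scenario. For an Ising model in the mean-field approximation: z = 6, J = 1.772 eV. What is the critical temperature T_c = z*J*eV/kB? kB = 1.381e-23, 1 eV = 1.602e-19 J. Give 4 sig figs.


Step 1: z*J = 6*1.772 = 10.63 eV
Step 2: Convert to Joules: 10.63*1.602e-19 = 1.703e-18 J
Step 3: T_c = 1.703e-18 / 1.381e-23 = 1.233e+05 K

1.233e+05


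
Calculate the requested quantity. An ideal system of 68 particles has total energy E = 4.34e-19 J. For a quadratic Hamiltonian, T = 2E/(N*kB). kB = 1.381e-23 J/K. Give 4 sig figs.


Step 1: Numerator = 2*E = 2*4.34e-19 = 8.68e-19 J
Step 2: Denominator = N*kB = 68*1.381e-23 = 9.391e-22
Step 3: T = 8.68e-19 / 9.391e-22 = 924.3 K

924.3


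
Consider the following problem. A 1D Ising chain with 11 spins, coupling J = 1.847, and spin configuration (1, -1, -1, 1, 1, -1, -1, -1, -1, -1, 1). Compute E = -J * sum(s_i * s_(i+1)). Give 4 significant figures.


Step 1: Nearest-neighbor products: -1, 1, -1, 1, -1, 1, 1, 1, 1, -1
Step 2: Sum of products = 2
Step 3: E = -1.847 * 2 = -3.694

-3.694


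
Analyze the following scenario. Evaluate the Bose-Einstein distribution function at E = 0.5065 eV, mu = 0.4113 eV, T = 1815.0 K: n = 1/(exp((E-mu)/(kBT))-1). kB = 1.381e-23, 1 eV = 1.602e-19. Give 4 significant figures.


Step 1: (E - mu) = 0.0952 eV
Step 2: x = (E-mu)*eV/(kB*T) = 0.0952*1.602e-19/(1.381e-23*1815.0) = 0.6085
Step 3: exp(x) = 1.838
Step 4: n = 1/(exp(x)-1) = 1.194

1.194


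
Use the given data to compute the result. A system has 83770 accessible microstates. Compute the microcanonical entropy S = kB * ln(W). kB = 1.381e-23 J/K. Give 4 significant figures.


Step 1: ln(W) = ln(83770) = 11.34
Step 2: S = kB * ln(W) = 1.381e-23 * 11.34
Step 3: S = 1.565e-22 J/K

1.565e-22


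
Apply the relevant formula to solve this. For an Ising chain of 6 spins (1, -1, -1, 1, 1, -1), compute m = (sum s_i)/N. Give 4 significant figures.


Step 1: Count up spins (+1): 3, down spins (-1): 3
Step 2: Total magnetization M = 3 - 3 = 0
Step 3: m = M/N = 0/6 = 0

0


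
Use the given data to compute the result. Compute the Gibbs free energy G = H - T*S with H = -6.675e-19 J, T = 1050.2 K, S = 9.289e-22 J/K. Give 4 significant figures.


Step 1: T*S = 1050.2 * 9.289e-22 = 9.755e-19 J
Step 2: G = H - T*S = -6.675e-19 - 9.755e-19
Step 3: G = -1.643e-18 J

-1.643e-18


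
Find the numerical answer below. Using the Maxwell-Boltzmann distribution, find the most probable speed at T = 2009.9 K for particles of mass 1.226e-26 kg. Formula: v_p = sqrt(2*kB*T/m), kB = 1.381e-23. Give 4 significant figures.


Step 1: Numerator = 2*kB*T = 2*1.381e-23*2009.9 = 5.551e-20
Step 2: Ratio = 5.551e-20 / 1.226e-26 = 4.528e+06
Step 3: v_p = sqrt(4.528e+06) = 2128 m/s

2128


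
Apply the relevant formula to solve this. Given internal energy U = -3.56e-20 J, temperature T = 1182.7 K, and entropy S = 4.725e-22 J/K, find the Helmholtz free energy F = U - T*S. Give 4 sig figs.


Step 1: T*S = 1182.7 * 4.725e-22 = 5.588e-19 J
Step 2: F = U - T*S = -3.56e-20 - 5.588e-19
Step 3: F = -5.944e-19 J

-5.944e-19


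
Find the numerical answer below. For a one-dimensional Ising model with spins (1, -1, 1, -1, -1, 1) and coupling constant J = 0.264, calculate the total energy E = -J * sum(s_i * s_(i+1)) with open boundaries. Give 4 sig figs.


Step 1: Nearest-neighbor products: -1, -1, -1, 1, -1
Step 2: Sum of products = -3
Step 3: E = -0.264 * -3 = 0.792

0.792


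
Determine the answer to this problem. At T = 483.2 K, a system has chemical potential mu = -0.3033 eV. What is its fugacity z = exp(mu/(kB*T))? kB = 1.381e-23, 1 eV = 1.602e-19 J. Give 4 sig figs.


Step 1: Convert mu to Joules: -0.3033*1.602e-19 = -4.859e-20 J
Step 2: kB*T = 1.381e-23*483.2 = 6.673e-21 J
Step 3: mu/(kB*T) = -7.281
Step 4: z = exp(-7.281) = 0.0006882

0.0006882


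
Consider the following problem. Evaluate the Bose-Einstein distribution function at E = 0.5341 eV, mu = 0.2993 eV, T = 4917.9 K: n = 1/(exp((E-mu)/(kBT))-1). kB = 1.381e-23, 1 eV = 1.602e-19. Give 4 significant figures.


Step 1: (E - mu) = 0.2348 eV
Step 2: x = (E-mu)*eV/(kB*T) = 0.2348*1.602e-19/(1.381e-23*4917.9) = 0.5538
Step 3: exp(x) = 1.74
Step 4: n = 1/(exp(x)-1) = 1.351

1.351


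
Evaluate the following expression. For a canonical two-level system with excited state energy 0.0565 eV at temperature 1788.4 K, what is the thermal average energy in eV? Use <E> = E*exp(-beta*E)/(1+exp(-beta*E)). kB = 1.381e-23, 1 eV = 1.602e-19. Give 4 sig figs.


Step 1: beta*E = 0.0565*1.602e-19/(1.381e-23*1788.4) = 0.3665
Step 2: exp(-beta*E) = 0.6932
Step 3: <E> = 0.0565*0.6932/(1+0.6932) = 0.02313 eV

0.02313


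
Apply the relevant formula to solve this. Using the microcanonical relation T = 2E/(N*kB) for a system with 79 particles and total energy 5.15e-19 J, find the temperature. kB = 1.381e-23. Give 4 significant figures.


Step 1: Numerator = 2*E = 2*5.15e-19 = 1.03e-18 J
Step 2: Denominator = N*kB = 79*1.381e-23 = 1.091e-21
Step 3: T = 1.03e-18 / 1.091e-21 = 944.1 K

944.1


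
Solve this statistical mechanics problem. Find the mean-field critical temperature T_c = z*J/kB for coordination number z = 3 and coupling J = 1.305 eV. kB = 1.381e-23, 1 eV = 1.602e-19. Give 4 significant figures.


Step 1: z*J = 3*1.305 = 3.915 eV
Step 2: Convert to Joules: 3.915*1.602e-19 = 6.272e-19 J
Step 3: T_c = 6.272e-19 / 1.381e-23 = 4.542e+04 K

4.542e+04


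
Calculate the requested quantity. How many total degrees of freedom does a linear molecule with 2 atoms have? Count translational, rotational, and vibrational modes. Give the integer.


Step 1: Translational DOF = 3
Step 2: Rotational DOF (linear) = 2
Step 3: Vibrational DOF = 3*2 - 5 = 1
Step 4: Total = 3 + 2 + 1 = 6

6


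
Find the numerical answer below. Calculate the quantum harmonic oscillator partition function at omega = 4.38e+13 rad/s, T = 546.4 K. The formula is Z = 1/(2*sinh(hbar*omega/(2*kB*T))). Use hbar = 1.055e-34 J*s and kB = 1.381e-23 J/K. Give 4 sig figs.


Step 1: Compute x = hbar*omega/(kB*T) = 1.055e-34*4.38e+13/(1.381e-23*546.4) = 0.6124
Step 2: x/2 = 0.3062
Step 3: sinh(x/2) = 0.311
Step 4: Z = 1/(2*0.311) = 1.608

1.608


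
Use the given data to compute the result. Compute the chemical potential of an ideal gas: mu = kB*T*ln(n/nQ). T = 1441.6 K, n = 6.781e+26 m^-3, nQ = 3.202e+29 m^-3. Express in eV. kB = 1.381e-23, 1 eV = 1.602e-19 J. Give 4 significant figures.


Step 1: n/nQ = 6.781e+26/3.202e+29 = 0.002118
Step 2: ln(n/nQ) = -6.157
Step 3: mu = kB*T*ln(n/nQ) = 1.991e-20*-6.157 = -1.226e-19 J
Step 4: Convert to eV: -1.226e-19/1.602e-19 = -0.7652 eV

-0.7652


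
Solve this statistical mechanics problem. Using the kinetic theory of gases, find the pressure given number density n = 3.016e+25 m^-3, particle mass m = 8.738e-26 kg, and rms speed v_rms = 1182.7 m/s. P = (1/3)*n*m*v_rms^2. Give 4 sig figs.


Step 1: v_rms^2 = 1182.7^2 = 1.399e+06
Step 2: n*m = 3.016e+25*8.738e-26 = 2.635
Step 3: P = (1/3)*2.635*1.399e+06 = 1.229e+06 Pa

1.229e+06


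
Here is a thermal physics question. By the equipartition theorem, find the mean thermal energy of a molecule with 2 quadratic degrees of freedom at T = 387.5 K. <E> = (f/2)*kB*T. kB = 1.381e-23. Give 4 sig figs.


Step 1: f/2 = 2/2 = 1
Step 2: kB*T = 1.381e-23 * 387.5 = 5.351e-21
Step 3: <E> = 1 * 5.351e-21 = 5.351e-21 J

5.351e-21


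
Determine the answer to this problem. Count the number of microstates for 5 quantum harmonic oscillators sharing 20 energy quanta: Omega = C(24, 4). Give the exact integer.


Step 1: Use binomial coefficient C(24, 4)
Step 2: Numerator = 24! / 20!
Step 3: Denominator = 4!
Step 4: Omega = 10626

10626


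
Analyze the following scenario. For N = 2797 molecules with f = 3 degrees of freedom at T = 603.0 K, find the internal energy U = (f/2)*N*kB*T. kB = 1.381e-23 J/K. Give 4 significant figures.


Step 1: f/2 = 3/2 = 1.5
Step 2: N*kB*T = 2797*1.381e-23*603.0 = 2.329e-17
Step 3: U = 1.5 * 2.329e-17 = 3.494e-17 J

3.494e-17


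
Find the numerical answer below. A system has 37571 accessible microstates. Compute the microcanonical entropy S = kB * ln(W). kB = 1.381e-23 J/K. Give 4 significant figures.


Step 1: ln(W) = ln(37571) = 10.53
Step 2: S = kB * ln(W) = 1.381e-23 * 10.53
Step 3: S = 1.455e-22 J/K

1.455e-22


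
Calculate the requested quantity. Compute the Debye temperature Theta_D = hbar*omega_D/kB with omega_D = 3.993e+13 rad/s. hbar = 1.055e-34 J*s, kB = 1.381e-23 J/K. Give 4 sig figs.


Step 1: hbar*omega_D = 1.055e-34 * 3.993e+13 = 4.213e-21 J
Step 2: Theta_D = 4.213e-21 / 1.381e-23
Step 3: Theta_D = 305 K

305


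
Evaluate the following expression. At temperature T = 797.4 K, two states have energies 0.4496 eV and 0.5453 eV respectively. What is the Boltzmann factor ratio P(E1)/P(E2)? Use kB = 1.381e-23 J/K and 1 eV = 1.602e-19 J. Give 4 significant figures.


Step 1: Compute energy difference dE = E1 - E2 = 0.4496 - 0.5453 = -0.0957 eV
Step 2: Convert to Joules: dE_J = -0.0957 * 1.602e-19 = -1.533e-20 J
Step 3: Compute exponent = -dE_J / (kB * T) = -(-1.533e-20) / (1.381e-23 * 797.4) = 1.392
Step 4: P(E1)/P(E2) = exp(1.392) = 4.024

4.024


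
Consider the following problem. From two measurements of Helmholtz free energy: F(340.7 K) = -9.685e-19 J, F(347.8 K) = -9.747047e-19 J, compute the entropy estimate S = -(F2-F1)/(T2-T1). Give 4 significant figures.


Step 1: dF = F2 - F1 = -9.747047e-19 - (-9.685e-19) = -6.2047e-21 J
Step 2: dT = T2 - T1 = 347.8 - 340.7 = 7.1 K
Step 3: S = -dF/dT = -(-6.2047e-21)/7.1 = 8.739e-22 J/K

8.739e-22


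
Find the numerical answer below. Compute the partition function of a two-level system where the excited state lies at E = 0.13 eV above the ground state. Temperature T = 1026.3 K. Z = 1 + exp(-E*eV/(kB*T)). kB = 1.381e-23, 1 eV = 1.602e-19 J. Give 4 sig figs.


Step 1: Compute beta*E = E*eV/(kB*T) = 0.13*1.602e-19/(1.381e-23*1026.3) = 1.469
Step 2: exp(-beta*E) = exp(-1.469) = 0.2301
Step 3: Z = 1 + 0.2301 = 1.23

1.23


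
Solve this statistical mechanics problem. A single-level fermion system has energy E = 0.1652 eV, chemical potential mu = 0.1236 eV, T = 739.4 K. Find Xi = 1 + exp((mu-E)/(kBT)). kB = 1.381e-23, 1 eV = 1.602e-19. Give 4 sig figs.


Step 1: (mu - E) = 0.1236 - 0.1652 = -0.0416 eV
Step 2: x = (mu-E)*eV/(kB*T) = -0.0416*1.602e-19/(1.381e-23*739.4) = -0.6527
Step 3: exp(x) = 0.5207
Step 4: Xi = 1 + 0.5207 = 1.521

1.521


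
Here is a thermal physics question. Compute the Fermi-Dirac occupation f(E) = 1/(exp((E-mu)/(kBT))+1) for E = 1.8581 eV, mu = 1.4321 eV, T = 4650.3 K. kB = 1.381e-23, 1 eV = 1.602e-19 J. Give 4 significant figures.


Step 1: (E - mu) = 1.8581 - 1.4321 = 0.426 eV
Step 2: Convert: (E-mu)*eV = 6.825e-20 J
Step 3: x = (E-mu)*eV/(kB*T) = 1.063
Step 4: f = 1/(exp(1.063)+1) = 0.2568

0.2568
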